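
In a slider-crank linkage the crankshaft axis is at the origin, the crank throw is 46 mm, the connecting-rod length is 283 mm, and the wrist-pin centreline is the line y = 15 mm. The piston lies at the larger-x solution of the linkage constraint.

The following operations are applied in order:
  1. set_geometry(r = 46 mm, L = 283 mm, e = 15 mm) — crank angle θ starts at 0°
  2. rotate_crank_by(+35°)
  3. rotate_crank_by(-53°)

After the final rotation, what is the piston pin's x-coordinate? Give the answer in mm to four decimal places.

325.2366

set_geometry: r = 46 mm, L = 283 mm, e = 15 mm; θ ← 0°
rotate_crank_by(+35°): θ ← 0° +35° = 35°
rotate_crank_by(-53°): θ ← 35° -53° = -18°
crank pin P = (r cos θ, r sin θ) = (43.748600, -14.214782)
h = r sin θ − e = -14.214782 − 15 = -29.214782
x = r cos θ + √(L² − h²) = 43.748600 + √(80089.0 − 853.5035) = 43.748600 + 281.488004 = 325.236604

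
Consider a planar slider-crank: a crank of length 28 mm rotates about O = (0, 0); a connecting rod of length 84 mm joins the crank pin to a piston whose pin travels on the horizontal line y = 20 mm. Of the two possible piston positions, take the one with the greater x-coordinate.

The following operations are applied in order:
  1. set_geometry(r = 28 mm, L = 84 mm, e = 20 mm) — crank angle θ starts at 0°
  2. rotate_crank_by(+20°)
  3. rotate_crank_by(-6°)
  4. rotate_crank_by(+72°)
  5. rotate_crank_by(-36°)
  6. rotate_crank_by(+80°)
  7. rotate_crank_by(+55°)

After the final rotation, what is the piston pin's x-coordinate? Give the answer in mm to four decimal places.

53.0536

set_geometry: r = 28 mm, L = 84 mm, e = 20 mm; θ ← 0°
rotate_crank_by(+20°): θ ← 0° +20° = 20°
rotate_crank_by(-6°): θ ← 20° -6° = 14°
rotate_crank_by(+72°): θ ← 14° +72° = 86°
rotate_crank_by(-36°): θ ← 86° -36° = 50°
rotate_crank_by(+80°): θ ← 50° +80° = 130°
rotate_crank_by(+55°): θ ← 130° +55° = 185°
crank pin P = (r cos θ, r sin θ) = (-27.893452, -2.440361)
h = r sin θ − e = -2.440361 − 20 = -22.440361
x = r cos θ + √(L² − h²) = -27.893452 + √(7056.0 − 503.5698) = -27.893452 + 80.947083 = 53.053631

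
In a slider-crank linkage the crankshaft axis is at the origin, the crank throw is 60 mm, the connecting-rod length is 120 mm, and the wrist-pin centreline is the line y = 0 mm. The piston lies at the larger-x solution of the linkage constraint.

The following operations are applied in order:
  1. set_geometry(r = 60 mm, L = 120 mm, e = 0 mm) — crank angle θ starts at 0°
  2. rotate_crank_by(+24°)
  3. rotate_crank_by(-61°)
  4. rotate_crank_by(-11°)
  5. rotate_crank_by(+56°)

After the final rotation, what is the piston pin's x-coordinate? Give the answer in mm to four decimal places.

179.1252

set_geometry: r = 60 mm, L = 120 mm, e = 0 mm; θ ← 0°
rotate_crank_by(+24°): θ ← 0° +24° = 24°
rotate_crank_by(-61°): θ ← 24° -61° = -37°
rotate_crank_by(-11°): θ ← -37° -11° = -48°
rotate_crank_by(+56°): θ ← -48° +56° = 8°
crank pin P = (r cos θ, r sin θ) = (59.416084, 8.350386)
h = r sin θ − e = 8.350386 − 0 = 8.350386
x = r cos θ + √(L² − h²) = 59.416084 + √(14400.0 − 69.7289) = 59.416084 + 119.709110 = 179.125194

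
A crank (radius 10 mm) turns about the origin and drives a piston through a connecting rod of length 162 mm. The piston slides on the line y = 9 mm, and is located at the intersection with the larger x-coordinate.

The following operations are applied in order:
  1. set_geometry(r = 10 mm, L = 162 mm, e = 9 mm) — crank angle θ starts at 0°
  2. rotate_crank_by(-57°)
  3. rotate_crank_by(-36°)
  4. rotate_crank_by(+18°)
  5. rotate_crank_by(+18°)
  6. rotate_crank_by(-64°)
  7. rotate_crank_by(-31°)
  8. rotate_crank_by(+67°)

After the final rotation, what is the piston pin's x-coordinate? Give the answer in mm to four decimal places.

set_geometry: r = 10 mm, L = 162 mm, e = 9 mm; θ ← 0°
rotate_crank_by(-57°): θ ← 0° -57° = -57°
rotate_crank_by(-36°): θ ← -57° -36° = -93°
rotate_crank_by(+18°): θ ← -93° +18° = -75°
rotate_crank_by(+18°): θ ← -75° +18° = -57°
rotate_crank_by(-64°): θ ← -57° -64° = -121°
rotate_crank_by(-31°): θ ← -121° -31° = -152°
rotate_crank_by(+67°): θ ← -152° +67° = -85°
crank pin P = (r cos θ, r sin θ) = (0.871557, -9.961947)
h = r sin θ − e = -9.961947 − 9 = -18.961947
x = r cos θ + √(L² − h²) = 0.871557 + √(26244.0 − 359.5554) = 0.871557 + 160.886434 = 161.757991

161.7580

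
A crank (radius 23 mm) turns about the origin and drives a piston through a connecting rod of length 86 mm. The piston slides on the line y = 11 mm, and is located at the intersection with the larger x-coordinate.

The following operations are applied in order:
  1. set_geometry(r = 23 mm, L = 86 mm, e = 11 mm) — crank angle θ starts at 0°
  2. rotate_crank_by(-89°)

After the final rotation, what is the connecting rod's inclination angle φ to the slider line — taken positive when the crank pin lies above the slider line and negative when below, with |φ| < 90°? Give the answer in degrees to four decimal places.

-23.2852

set_geometry: r = 23 mm, L = 86 mm, e = 11 mm; θ ← 0°
rotate_crank_by(-89°): θ ← 0° -89° = -89°
crank pin P = (r cos θ, r sin θ) = (0.401405, -22.996497)
h = r sin θ − e = -22.996497 − 11 = -33.996497
sin φ = h / L = -33.996497 / 86 = -0.39530810
φ = arcsin(-0.39530810) = -23.285191°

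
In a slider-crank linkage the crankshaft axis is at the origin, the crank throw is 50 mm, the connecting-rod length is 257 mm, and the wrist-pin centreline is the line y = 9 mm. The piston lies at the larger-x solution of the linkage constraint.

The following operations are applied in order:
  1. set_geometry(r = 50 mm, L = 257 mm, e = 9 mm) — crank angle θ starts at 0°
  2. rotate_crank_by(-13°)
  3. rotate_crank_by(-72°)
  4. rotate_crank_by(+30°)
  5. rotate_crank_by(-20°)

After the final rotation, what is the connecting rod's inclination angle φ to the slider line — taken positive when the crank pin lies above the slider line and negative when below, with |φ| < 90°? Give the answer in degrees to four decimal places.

-12.8819

set_geometry: r = 50 mm, L = 257 mm, e = 9 mm; θ ← 0°
rotate_crank_by(-13°): θ ← 0° -13° = -13°
rotate_crank_by(-72°): θ ← -13° -72° = -85°
rotate_crank_by(+30°): θ ← -85° +30° = -55°
rotate_crank_by(-20°): θ ← -55° -20° = -75°
crank pin P = (r cos θ, r sin θ) = (12.940952, -48.296291)
h = r sin θ − e = -48.296291 − 9 = -57.296291
sin φ = h / L = -57.296291 / 257 = -0.22294277
φ = arcsin(-0.22294277) = -12.881935°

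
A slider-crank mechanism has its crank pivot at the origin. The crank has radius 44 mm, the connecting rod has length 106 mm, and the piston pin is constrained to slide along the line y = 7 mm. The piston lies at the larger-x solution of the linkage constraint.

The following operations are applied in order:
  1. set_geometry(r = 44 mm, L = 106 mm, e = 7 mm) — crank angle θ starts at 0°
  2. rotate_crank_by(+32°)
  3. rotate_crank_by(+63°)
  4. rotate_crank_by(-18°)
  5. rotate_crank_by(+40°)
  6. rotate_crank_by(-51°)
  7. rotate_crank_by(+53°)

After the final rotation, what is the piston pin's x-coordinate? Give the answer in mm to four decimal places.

set_geometry: r = 44 mm, L = 106 mm, e = 7 mm; θ ← 0°
rotate_crank_by(+32°): θ ← 0° +32° = 32°
rotate_crank_by(+63°): θ ← 32° +63° = 95°
rotate_crank_by(-18°): θ ← 95° -18° = 77°
rotate_crank_by(+40°): θ ← 77° +40° = 117°
rotate_crank_by(-51°): θ ← 117° -51° = 66°
rotate_crank_by(+53°): θ ← 66° +53° = 119°
crank pin P = (r cos θ, r sin θ) = (-21.331623, 38.483267)
h = r sin θ − e = 38.483267 − 7 = 31.483267
x = r cos θ + √(L² − h²) = -21.331623 + √(11236.0 − 991.1961) = -21.331623 + 101.216619 = 79.884995

79.8850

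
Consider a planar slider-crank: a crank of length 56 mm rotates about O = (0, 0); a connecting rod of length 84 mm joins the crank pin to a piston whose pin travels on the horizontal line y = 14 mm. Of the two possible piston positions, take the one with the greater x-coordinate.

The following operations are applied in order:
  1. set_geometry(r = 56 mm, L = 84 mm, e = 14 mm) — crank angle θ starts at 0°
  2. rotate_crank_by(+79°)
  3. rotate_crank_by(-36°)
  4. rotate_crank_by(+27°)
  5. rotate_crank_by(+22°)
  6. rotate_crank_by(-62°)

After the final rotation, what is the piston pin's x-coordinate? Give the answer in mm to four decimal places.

set_geometry: r = 56 mm, L = 84 mm, e = 14 mm; θ ← 0°
rotate_crank_by(+79°): θ ← 0° +79° = 79°
rotate_crank_by(-36°): θ ← 79° -36° = 43°
rotate_crank_by(+27°): θ ← 43° +27° = 70°
rotate_crank_by(+22°): θ ← 70° +22° = 92°
rotate_crank_by(-62°): θ ← 92° -62° = 30°
crank pin P = (r cos θ, r sin θ) = (48.497423, 28.000000)
h = r sin θ − e = 28.000000 − 14 = 14.000000
x = r cos θ + √(L² − h²) = 48.497423 + √(7056.0 − 196.0000) = 48.497423 + 82.825117 = 131.322540

131.3225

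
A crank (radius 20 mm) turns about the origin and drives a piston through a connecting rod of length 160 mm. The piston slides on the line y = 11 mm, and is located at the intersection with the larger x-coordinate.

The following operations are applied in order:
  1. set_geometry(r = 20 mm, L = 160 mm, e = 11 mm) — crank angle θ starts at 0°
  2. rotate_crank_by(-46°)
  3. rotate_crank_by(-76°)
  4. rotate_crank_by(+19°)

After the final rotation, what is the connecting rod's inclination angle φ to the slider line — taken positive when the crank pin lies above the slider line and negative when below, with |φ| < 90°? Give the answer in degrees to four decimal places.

set_geometry: r = 20 mm, L = 160 mm, e = 11 mm; θ ← 0°
rotate_crank_by(-46°): θ ← 0° -46° = -46°
rotate_crank_by(-76°): θ ← -46° -76° = -122°
rotate_crank_by(+19°): θ ← -122° +19° = -103°
crank pin P = (r cos θ, r sin θ) = (-4.499021, -19.487401)
h = r sin θ − e = -19.487401 − 11 = -30.487401
sin φ = h / L = -30.487401 / 160 = -0.19054626
φ = arcsin(-0.19054626) = -10.984665°

-10.9847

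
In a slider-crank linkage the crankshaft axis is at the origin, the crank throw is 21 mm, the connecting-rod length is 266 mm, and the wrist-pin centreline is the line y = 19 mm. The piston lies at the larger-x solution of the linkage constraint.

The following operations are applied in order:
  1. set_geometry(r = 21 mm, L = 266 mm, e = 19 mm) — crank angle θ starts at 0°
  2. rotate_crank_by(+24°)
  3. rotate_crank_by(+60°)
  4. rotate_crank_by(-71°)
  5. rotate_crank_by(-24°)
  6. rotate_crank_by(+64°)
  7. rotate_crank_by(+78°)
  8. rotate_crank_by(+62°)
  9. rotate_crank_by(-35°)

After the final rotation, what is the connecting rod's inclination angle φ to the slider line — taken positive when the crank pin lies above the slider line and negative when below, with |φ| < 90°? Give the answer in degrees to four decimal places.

-2.3988

set_geometry: r = 21 mm, L = 266 mm, e = 19 mm; θ ← 0°
rotate_crank_by(+24°): θ ← 0° +24° = 24°
rotate_crank_by(+60°): θ ← 24° +60° = 84°
rotate_crank_by(-71°): θ ← 84° -71° = 13°
rotate_crank_by(-24°): θ ← 13° -24° = -11°
rotate_crank_by(+64°): θ ← -11° +64° = 53°
rotate_crank_by(+78°): θ ← 53° +78° = 131°
rotate_crank_by(+62°): θ ← 131° +62° = 193°
rotate_crank_by(-35°): θ ← 193° -35° = 158°
crank pin P = (r cos θ, r sin θ) = (-19.470861, 7.866738)
h = r sin θ − e = 7.866738 − 19 = -11.133262
sin φ = h / L = -11.133262 / 266 = -0.04185437
φ = arcsin(-0.04185437) = -2.398779°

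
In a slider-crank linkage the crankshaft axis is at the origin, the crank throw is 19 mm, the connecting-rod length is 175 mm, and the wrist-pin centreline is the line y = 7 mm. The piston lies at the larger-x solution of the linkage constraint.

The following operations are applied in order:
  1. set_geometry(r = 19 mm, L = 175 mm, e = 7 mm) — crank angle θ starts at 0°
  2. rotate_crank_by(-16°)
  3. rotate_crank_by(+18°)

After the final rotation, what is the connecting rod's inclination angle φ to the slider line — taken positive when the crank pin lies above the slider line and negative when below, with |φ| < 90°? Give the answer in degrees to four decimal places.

set_geometry: r = 19 mm, L = 175 mm, e = 7 mm; θ ← 0°
rotate_crank_by(-16°): θ ← 0° -16° = -16°
rotate_crank_by(+18°): θ ← -16° +18° = 2°
crank pin P = (r cos θ, r sin θ) = (18.988426, 0.663090)
h = r sin θ − e = 0.663090 − 7 = -6.336910
sin φ = h / L = -6.336910 / 175 = -0.03621091
φ = arcsin(-0.03621091) = -2.075186°

-2.0752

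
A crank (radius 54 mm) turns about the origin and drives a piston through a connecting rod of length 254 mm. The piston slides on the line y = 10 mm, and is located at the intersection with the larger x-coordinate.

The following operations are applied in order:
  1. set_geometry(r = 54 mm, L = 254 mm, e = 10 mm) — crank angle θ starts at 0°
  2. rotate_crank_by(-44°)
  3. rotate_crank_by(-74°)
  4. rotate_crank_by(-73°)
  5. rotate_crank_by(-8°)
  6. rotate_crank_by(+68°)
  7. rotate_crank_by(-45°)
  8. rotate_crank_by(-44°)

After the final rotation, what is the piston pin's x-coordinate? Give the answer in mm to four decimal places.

set_geometry: r = 54 mm, L = 254 mm, e = 10 mm; θ ← 0°
rotate_crank_by(-44°): θ ← 0° -44° = -44°
rotate_crank_by(-74°): θ ← -44° -74° = -118°
rotate_crank_by(-73°): θ ← -118° -73° = -191°
rotate_crank_by(-8°): θ ← -191° -8° = -199°
rotate_crank_by(+68°): θ ← -199° +68° = -131°
rotate_crank_by(-45°): θ ← -131° -45° = -176°
rotate_crank_by(-44°): θ ← -176° -44° = -220°
crank pin P = (r cos θ, r sin θ) = (-41.366400, 34.710531)
h = r sin θ − e = 34.710531 − 10 = 24.710531
x = r cos θ + √(L² − h²) = -41.366400 + √(64516.0 − 610.6103) = -41.366400 + 252.795154 = 211.428754

211.4288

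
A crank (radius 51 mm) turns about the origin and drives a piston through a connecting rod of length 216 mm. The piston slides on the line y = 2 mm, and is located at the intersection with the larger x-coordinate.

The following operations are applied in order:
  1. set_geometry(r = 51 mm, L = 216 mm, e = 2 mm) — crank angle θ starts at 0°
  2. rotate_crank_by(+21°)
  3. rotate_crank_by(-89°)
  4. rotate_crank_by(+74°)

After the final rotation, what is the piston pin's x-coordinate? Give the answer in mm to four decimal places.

set_geometry: r = 51 mm, L = 216 mm, e = 2 mm; θ ← 0°
rotate_crank_by(+21°): θ ← 0° +21° = 21°
rotate_crank_by(-89°): θ ← 21° -89° = -68°
rotate_crank_by(+74°): θ ← -68° +74° = 6°
crank pin P = (r cos θ, r sin θ) = (50.720617, 5.330952)
h = r sin θ − e = 5.330952 − 2 = 3.330952
x = r cos θ + √(L² − h²) = 50.720617 + √(46656.0 − 11.0952) = 50.720617 + 215.974315 = 266.694932

266.6949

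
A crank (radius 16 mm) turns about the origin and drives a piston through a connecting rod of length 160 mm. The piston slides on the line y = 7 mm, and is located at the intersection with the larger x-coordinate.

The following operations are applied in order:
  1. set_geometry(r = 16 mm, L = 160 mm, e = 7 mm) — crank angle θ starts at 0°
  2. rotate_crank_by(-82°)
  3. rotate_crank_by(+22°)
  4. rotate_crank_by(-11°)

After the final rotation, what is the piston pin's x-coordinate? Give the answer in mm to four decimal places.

set_geometry: r = 16 mm, L = 160 mm, e = 7 mm; θ ← 0°
rotate_crank_by(-82°): θ ← 0° -82° = -82°
rotate_crank_by(+22°): θ ← -82° +22° = -60°
rotate_crank_by(-11°): θ ← -60° -11° = -71°
crank pin P = (r cos θ, r sin θ) = (5.209090, -15.128297)
h = r sin θ − e = -15.128297 − 7 = -22.128297
x = r cos θ + √(L² − h²) = 5.209090 + √(25600.0 − 489.6615) = 5.209090 + 158.462420 = 163.671510

163.6715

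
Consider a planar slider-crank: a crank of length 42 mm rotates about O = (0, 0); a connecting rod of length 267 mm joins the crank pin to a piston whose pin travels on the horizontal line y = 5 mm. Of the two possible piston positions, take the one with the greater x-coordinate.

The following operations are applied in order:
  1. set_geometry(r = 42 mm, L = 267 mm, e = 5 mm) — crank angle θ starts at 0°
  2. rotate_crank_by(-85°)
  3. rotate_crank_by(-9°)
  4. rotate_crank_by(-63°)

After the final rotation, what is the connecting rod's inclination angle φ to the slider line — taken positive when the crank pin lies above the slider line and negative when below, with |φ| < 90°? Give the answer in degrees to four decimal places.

-4.5995

set_geometry: r = 42 mm, L = 267 mm, e = 5 mm; θ ← 0°
rotate_crank_by(-85°): θ ← 0° -85° = -85°
rotate_crank_by(-9°): θ ← -85° -9° = -94°
rotate_crank_by(-63°): θ ← -94° -63° = -157°
crank pin P = (r cos θ, r sin θ) = (-38.661204, -16.410707)
h = r sin θ − e = -16.410707 − 5 = -21.410707
sin φ = h / L = -21.410707 / 267 = -0.08018992
φ = arcsin(-0.08018992) = -4.599482°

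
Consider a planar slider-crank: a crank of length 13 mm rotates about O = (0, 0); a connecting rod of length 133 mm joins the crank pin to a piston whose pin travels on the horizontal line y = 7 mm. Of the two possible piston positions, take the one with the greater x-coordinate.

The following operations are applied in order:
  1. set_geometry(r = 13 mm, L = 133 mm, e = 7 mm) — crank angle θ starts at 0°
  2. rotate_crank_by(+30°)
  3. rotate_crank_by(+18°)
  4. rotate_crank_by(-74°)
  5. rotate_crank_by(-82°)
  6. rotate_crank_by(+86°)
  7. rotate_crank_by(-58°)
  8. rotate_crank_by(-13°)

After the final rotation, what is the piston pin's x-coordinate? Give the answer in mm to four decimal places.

set_geometry: r = 13 mm, L = 133 mm, e = 7 mm; θ ← 0°
rotate_crank_by(+30°): θ ← 0° +30° = 30°
rotate_crank_by(+18°): θ ← 30° +18° = 48°
rotate_crank_by(-74°): θ ← 48° -74° = -26°
rotate_crank_by(-82°): θ ← -26° -82° = -108°
rotate_crank_by(+86°): θ ← -108° +86° = -22°
rotate_crank_by(-58°): θ ← -22° -58° = -80°
rotate_crank_by(-13°): θ ← -80° -13° = -93°
crank pin P = (r cos θ, r sin θ) = (-0.680367, -12.982184)
h = r sin θ − e = -12.982184 − 7 = -19.982184
x = r cos θ + √(L² − h²) = -0.680367 + √(17689.0 − 399.2877) = -0.680367 + 131.490351 = 130.809983

130.8100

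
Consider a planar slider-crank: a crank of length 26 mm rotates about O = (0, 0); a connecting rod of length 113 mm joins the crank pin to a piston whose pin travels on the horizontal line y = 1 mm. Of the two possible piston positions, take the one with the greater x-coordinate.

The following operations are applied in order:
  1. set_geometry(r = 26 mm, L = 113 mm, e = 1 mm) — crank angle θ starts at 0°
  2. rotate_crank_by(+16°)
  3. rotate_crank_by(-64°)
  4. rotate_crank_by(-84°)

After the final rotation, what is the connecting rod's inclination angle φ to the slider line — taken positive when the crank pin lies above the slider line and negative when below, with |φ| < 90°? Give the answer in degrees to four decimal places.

-10.3604

set_geometry: r = 26 mm, L = 113 mm, e = 1 mm; θ ← 0°
rotate_crank_by(+16°): θ ← 0° +16° = 16°
rotate_crank_by(-64°): θ ← 16° -64° = -48°
rotate_crank_by(-84°): θ ← -48° -84° = -132°
crank pin P = (r cos θ, r sin θ) = (-17.397396, -19.321765)
h = r sin θ − e = -19.321765 − 1 = -20.321765
sin φ = h / L = -20.321765 / 113 = -0.17983863
φ = arcsin(-0.17983863) = -10.360361°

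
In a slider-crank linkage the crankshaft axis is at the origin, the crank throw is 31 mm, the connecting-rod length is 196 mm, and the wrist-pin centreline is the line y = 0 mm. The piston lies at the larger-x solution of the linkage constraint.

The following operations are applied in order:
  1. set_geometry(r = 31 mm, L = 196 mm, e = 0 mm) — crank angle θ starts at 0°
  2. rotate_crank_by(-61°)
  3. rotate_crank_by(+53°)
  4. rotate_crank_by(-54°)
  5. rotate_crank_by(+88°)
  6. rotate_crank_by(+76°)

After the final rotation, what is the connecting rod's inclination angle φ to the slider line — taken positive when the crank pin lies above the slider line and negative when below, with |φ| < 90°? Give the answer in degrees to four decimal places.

8.8998

set_geometry: r = 31 mm, L = 196 mm, e = 0 mm; θ ← 0°
rotate_crank_by(-61°): θ ← 0° -61° = -61°
rotate_crank_by(+53°): θ ← -61° +53° = -8°
rotate_crank_by(-54°): θ ← -8° -54° = -62°
rotate_crank_by(+88°): θ ← -62° +88° = 26°
rotate_crank_by(+76°): θ ← 26° +76° = 102°
crank pin P = (r cos θ, r sin θ) = (-6.445262, 30.322576)
h = r sin θ − e = 30.322576 − 0 = 30.322576
sin φ = h / L = 30.322576 / 196 = 0.15470702
φ = arcsin(0.15470702) = 8.899805°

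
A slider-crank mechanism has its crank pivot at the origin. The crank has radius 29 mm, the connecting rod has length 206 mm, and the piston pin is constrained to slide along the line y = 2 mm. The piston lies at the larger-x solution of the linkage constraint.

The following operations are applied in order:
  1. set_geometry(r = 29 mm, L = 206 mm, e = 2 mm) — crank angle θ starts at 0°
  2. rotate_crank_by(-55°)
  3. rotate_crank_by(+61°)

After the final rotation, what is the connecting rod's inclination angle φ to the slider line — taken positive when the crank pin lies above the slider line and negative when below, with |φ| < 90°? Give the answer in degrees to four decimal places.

set_geometry: r = 29 mm, L = 206 mm, e = 2 mm; θ ← 0°
rotate_crank_by(-55°): θ ← 0° -55° = -55°
rotate_crank_by(+61°): θ ← -55° +61° = 6°
crank pin P = (r cos θ, r sin θ) = (28.841135, 3.031325)
h = r sin θ − e = 3.031325 − 2 = 1.031325
sin φ = h / L = 1.031325 / 206 = 0.00500643
φ = arcsin(0.00500643) = 0.286849°

0.2868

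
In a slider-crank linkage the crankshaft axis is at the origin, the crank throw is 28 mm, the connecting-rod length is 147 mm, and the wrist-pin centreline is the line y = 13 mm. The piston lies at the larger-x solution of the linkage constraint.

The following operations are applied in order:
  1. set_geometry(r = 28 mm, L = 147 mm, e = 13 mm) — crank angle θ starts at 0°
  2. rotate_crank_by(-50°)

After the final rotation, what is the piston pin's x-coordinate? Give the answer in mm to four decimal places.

set_geometry: r = 28 mm, L = 147 mm, e = 13 mm; θ ← 0°
rotate_crank_by(-50°): θ ← 0° -50° = -50°
crank pin P = (r cos θ, r sin θ) = (17.998053, -21.449244)
h = r sin θ − e = -21.449244 − 13 = -34.449244
x = r cos θ + √(L² − h²) = 17.998053 + √(21609.0 − 1186.7504) = 17.998053 + 142.906436 = 160.904489

160.9045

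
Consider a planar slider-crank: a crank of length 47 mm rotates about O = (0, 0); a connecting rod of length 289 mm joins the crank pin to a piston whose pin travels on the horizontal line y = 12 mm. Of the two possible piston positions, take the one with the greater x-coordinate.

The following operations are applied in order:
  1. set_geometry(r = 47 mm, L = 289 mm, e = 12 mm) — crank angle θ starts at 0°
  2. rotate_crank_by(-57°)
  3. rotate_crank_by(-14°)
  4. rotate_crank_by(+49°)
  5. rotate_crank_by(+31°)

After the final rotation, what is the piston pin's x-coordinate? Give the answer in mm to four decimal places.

set_geometry: r = 47 mm, L = 289 mm, e = 12 mm; θ ← 0°
rotate_crank_by(-57°): θ ← 0° -57° = -57°
rotate_crank_by(-14°): θ ← -57° -14° = -71°
rotate_crank_by(+49°): θ ← -71° +49° = -22°
rotate_crank_by(+31°): θ ← -22° +31° = 9°
crank pin P = (r cos θ, r sin θ) = (46.421352, 7.352420)
h = r sin θ − e = 7.352420 − 12 = -4.647580
x = r cos θ + √(L² − h²) = 46.421352 + √(83521.0 − 21.6000) = 46.421352 + 288.962627 = 335.383979

335.3840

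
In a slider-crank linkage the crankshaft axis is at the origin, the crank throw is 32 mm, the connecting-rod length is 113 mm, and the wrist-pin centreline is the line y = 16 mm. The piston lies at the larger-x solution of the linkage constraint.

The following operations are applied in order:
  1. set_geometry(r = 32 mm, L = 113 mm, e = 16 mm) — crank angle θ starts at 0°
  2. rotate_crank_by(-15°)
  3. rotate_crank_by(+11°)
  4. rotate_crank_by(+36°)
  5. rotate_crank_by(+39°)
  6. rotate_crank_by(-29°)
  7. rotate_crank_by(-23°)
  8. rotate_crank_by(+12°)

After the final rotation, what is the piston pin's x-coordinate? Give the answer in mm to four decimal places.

140.4283

set_geometry: r = 32 mm, L = 113 mm, e = 16 mm; θ ← 0°
rotate_crank_by(-15°): θ ← 0° -15° = -15°
rotate_crank_by(+11°): θ ← -15° +11° = -4°
rotate_crank_by(+36°): θ ← -4° +36° = 32°
rotate_crank_by(+39°): θ ← 32° +39° = 71°
rotate_crank_by(-29°): θ ← 71° -29° = 42°
rotate_crank_by(-23°): θ ← 42° -23° = 19°
rotate_crank_by(+12°): θ ← 19° +12° = 31°
crank pin P = (r cos θ, r sin θ) = (27.429354, 16.481218)
h = r sin θ − e = 16.481218 − 16 = 0.481218
x = r cos θ + √(L² − h²) = 27.429354 + √(12769.0 − 0.2316) = 27.429354 + 112.998975 = 140.428329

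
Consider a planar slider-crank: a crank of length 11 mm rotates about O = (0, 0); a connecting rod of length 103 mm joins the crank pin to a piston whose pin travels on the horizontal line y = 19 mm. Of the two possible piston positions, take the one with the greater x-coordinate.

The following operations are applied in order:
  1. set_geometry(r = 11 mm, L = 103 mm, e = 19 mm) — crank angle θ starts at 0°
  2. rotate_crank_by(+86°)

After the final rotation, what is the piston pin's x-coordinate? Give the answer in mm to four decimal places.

set_geometry: r = 11 mm, L = 103 mm, e = 19 mm; θ ← 0°
rotate_crank_by(+86°): θ ← 0° +86° = 86°
crank pin P = (r cos θ, r sin θ) = (0.767321, 10.973205)
h = r sin θ − e = 10.973205 − 19 = -8.026795
x = r cos θ + √(L² − h²) = 0.767321 + √(10609.0 − 64.4294) = 0.767321 + 102.686759 = 103.454081

103.4541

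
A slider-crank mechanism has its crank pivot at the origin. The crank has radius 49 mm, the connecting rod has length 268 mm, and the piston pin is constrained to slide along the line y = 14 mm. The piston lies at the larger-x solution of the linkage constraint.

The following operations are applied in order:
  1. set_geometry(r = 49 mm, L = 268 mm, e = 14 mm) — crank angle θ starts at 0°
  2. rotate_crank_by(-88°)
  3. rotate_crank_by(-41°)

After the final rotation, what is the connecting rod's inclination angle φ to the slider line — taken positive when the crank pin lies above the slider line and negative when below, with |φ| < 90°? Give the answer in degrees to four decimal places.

set_geometry: r = 49 mm, L = 268 mm, e = 14 mm; θ ← 0°
rotate_crank_by(-88°): θ ← 0° -88° = -88°
rotate_crank_by(-41°): θ ← -88° -41° = -129°
crank pin P = (r cos θ, r sin θ) = (-30.836699, -38.080152)
h = r sin θ − e = -38.080152 − 14 = -52.080152
sin φ = h / L = -52.080152 / 268 = -0.19432893
φ = arcsin(-0.19432893) = -11.205524°

-11.2055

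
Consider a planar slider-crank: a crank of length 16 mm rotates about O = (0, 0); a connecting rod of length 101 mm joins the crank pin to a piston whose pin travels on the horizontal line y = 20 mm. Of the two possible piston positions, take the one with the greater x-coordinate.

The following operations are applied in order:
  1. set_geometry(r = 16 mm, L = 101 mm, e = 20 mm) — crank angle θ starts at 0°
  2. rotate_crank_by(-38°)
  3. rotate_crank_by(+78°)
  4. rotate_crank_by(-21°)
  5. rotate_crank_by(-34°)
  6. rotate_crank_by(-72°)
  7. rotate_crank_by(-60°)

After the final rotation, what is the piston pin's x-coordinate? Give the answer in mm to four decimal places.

set_geometry: r = 16 mm, L = 101 mm, e = 20 mm; θ ← 0°
rotate_crank_by(-38°): θ ← 0° -38° = -38°
rotate_crank_by(+78°): θ ← -38° +78° = 40°
rotate_crank_by(-21°): θ ← 40° -21° = 19°
rotate_crank_by(-34°): θ ← 19° -34° = -15°
rotate_crank_by(-72°): θ ← -15° -72° = -87°
rotate_crank_by(-60°): θ ← -87° -60° = -147°
crank pin P = (r cos θ, r sin θ) = (-13.418729, -8.714225)
h = r sin θ − e = -8.714225 − 20 = -28.714225
x = r cos θ + √(L² − h²) = -13.418729 + √(10201.0 − 824.5067) = -13.418729 + 96.832295 = 83.413566

83.4136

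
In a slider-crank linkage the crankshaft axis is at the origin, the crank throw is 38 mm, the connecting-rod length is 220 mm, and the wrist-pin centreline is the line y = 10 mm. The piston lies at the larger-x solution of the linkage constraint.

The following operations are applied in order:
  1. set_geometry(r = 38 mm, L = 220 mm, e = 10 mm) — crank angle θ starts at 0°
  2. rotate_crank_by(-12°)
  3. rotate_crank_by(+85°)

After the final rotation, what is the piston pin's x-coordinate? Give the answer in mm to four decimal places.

set_geometry: r = 38 mm, L = 220 mm, e = 10 mm; θ ← 0°
rotate_crank_by(-12°): θ ← 0° -12° = -12°
rotate_crank_by(+85°): θ ← -12° +85° = 73°
crank pin P = (r cos θ, r sin θ) = (11.110125, 36.339581)
h = r sin θ − e = 36.339581 − 10 = 26.339581
x = r cos θ + √(L² − h²) = 11.110125 + √(48400.0 − 693.7735) = 11.110125 + 218.417551 = 229.527676

229.5277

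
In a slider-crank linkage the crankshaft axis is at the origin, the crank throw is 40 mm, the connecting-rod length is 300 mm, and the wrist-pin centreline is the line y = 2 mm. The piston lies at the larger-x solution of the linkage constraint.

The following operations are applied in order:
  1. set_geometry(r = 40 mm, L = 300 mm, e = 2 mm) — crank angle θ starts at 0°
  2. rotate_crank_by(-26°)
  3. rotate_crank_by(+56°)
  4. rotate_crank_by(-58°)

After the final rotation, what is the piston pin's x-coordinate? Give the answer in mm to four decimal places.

334.5974

set_geometry: r = 40 mm, L = 300 mm, e = 2 mm; θ ← 0°
rotate_crank_by(-26°): θ ← 0° -26° = -26°
rotate_crank_by(+56°): θ ← -26° +56° = 30°
rotate_crank_by(-58°): θ ← 30° -58° = -28°
crank pin P = (r cos θ, r sin θ) = (35.317904, -18.778863)
h = r sin θ − e = -18.778863 − 2 = -20.778863
x = r cos θ + √(L² − h²) = 35.317904 + √(90000.0 − 431.7611) = 35.317904 + 299.279533 = 334.597437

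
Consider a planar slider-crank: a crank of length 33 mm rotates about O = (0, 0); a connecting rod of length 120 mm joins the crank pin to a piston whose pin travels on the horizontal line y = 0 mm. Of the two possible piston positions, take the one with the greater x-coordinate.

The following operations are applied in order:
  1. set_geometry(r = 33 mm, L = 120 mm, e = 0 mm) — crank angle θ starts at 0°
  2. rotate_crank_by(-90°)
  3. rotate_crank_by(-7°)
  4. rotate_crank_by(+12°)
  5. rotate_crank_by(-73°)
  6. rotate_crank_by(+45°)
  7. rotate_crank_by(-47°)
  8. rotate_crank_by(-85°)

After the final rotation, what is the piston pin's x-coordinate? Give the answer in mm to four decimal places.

102.2668

set_geometry: r = 33 mm, L = 120 mm, e = 0 mm; θ ← 0°
rotate_crank_by(-90°): θ ← 0° -90° = -90°
rotate_crank_by(-7°): θ ← -90° -7° = -97°
rotate_crank_by(+12°): θ ← -97° +12° = -85°
rotate_crank_by(-73°): θ ← -85° -73° = -158°
rotate_crank_by(+45°): θ ← -158° +45° = -113°
rotate_crank_by(-47°): θ ← -113° -47° = -160°
rotate_crank_by(-85°): θ ← -160° -85° = -245°
crank pin P = (r cos θ, r sin θ) = (-13.946403, 29.908157)
h = r sin θ − e = 29.908157 − 0 = 29.908157
x = r cos θ + √(L² − h²) = -13.946403 + √(14400.0 − 894.4979) = -13.946403 + 116.213175 = 102.266773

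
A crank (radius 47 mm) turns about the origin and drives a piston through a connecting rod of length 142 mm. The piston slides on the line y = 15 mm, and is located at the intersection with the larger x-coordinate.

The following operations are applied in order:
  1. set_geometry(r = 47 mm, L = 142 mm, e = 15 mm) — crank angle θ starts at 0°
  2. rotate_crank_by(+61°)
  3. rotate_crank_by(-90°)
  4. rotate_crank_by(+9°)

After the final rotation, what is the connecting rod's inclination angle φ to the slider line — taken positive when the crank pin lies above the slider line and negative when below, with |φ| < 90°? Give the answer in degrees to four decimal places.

set_geometry: r = 47 mm, L = 142 mm, e = 15 mm; θ ← 0°
rotate_crank_by(+61°): θ ← 0° +61° = 61°
rotate_crank_by(-90°): θ ← 61° -90° = -29°
rotate_crank_by(+9°): θ ← -29° +9° = -20°
crank pin P = (r cos θ, r sin θ) = (44.165553, -16.074947)
h = r sin θ − e = -16.074947 − 15 = -31.074947
sin φ = h / L = -31.074947 / 142 = -0.21883765
φ = arcsin(-0.21883765) = -12.640772°

-12.6408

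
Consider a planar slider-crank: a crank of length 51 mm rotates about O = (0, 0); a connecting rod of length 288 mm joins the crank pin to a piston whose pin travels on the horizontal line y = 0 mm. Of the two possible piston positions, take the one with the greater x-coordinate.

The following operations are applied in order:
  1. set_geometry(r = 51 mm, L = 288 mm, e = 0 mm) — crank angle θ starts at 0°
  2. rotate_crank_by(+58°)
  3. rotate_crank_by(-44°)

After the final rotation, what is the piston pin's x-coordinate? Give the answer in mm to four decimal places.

set_geometry: r = 51 mm, L = 288 mm, e = 0 mm; θ ← 0°
rotate_crank_by(+58°): θ ← 0° +58° = 58°
rotate_crank_by(-44°): θ ← 58° -44° = 14°
crank pin P = (r cos θ, r sin θ) = (49.485082, 12.338017)
h = r sin θ − e = 12.338017 − 0 = 12.338017
x = r cos θ + √(L² − h²) = 49.485082 + √(82944.0 − 152.2267) = 49.485082 + 287.735596 = 337.220678

337.2207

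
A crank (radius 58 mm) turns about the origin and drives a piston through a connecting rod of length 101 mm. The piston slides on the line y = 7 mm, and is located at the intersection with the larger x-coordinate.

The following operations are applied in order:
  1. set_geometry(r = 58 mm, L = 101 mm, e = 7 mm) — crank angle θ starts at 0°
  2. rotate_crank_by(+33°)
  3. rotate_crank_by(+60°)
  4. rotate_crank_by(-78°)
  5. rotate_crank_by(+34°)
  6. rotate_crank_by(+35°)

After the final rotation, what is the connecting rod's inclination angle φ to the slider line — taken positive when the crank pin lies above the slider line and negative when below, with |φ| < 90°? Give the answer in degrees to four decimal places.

set_geometry: r = 58 mm, L = 101 mm, e = 7 mm; θ ← 0°
rotate_crank_by(+33°): θ ← 0° +33° = 33°
rotate_crank_by(+60°): θ ← 33° +60° = 93°
rotate_crank_by(-78°): θ ← 93° -78° = 15°
rotate_crank_by(+34°): θ ← 15° +34° = 49°
rotate_crank_by(+35°): θ ← 49° +35° = 84°
crank pin P = (r cos θ, r sin θ) = (6.062651, 57.682270)
h = r sin θ − e = 57.682270 − 7 = 50.682270
sin φ = h / L = 50.682270 / 101 = 0.50180465
φ = arcsin(0.50180465) = 30.119467°

30.1195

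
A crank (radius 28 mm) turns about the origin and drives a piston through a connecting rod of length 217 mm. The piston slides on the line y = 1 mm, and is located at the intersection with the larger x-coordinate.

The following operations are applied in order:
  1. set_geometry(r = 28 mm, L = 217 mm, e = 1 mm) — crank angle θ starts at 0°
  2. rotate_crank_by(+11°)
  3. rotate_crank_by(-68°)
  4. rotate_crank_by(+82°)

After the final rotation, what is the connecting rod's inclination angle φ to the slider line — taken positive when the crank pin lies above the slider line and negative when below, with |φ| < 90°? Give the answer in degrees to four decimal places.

set_geometry: r = 28 mm, L = 217 mm, e = 1 mm; θ ← 0°
rotate_crank_by(+11°): θ ← 0° +11° = 11°
rotate_crank_by(-68°): θ ← 11° -68° = -57°
rotate_crank_by(+82°): θ ← -57° +82° = 25°
crank pin P = (r cos θ, r sin θ) = (25.376618, 11.833311)
h = r sin θ − e = 11.833311 − 1 = 10.833311
sin φ = h / L = 10.833311 / 217 = 0.04992309
φ = arcsin(0.04992309) = 2.861572°

2.8616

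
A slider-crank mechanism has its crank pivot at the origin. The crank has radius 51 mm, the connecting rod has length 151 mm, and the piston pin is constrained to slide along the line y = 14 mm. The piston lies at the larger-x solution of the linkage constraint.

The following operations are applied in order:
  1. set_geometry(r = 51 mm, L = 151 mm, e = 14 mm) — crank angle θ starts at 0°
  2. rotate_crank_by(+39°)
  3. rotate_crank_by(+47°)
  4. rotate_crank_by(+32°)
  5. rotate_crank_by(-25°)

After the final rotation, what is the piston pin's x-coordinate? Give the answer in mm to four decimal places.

143.7452

set_geometry: r = 51 mm, L = 151 mm, e = 14 mm; θ ← 0°
rotate_crank_by(+39°): θ ← 0° +39° = 39°
rotate_crank_by(+47°): θ ← 39° +47° = 86°
rotate_crank_by(+32°): θ ← 86° +32° = 118°
rotate_crank_by(-25°): θ ← 118° -25° = 93°
crank pin P = (r cos θ, r sin θ) = (-2.669134, 50.930106)
h = r sin θ − e = 50.930106 − 14 = 36.930106
x = r cos θ + √(L² − h²) = -2.669134 + √(22801.0 − 1363.8327) = -2.669134 + 146.414368 = 143.745235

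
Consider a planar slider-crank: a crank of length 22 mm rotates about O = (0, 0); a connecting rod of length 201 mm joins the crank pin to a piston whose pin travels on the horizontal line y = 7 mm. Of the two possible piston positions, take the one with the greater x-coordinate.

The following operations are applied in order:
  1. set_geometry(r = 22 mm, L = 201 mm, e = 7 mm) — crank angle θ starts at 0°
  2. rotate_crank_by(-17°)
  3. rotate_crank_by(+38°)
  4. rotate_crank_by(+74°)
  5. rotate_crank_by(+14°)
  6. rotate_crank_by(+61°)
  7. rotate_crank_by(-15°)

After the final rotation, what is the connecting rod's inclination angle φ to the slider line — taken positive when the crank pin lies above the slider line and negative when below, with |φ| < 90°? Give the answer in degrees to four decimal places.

set_geometry: r = 22 mm, L = 201 mm, e = 7 mm; θ ← 0°
rotate_crank_by(-17°): θ ← 0° -17° = -17°
rotate_crank_by(+38°): θ ← -17° +38° = 21°
rotate_crank_by(+74°): θ ← 21° +74° = 95°
rotate_crank_by(+14°): θ ← 95° +14° = 109°
rotate_crank_by(+61°): θ ← 109° +61° = 170°
rotate_crank_by(-15°): θ ← 170° -15° = 155°
crank pin P = (r cos θ, r sin θ) = (-19.938771, 9.297602)
h = r sin θ − e = 9.297602 − 7 = 2.297602
sin φ = h / L = 2.297602 / 201 = 0.01143085
φ = arcsin(0.01143085) = 0.654954°

0.6550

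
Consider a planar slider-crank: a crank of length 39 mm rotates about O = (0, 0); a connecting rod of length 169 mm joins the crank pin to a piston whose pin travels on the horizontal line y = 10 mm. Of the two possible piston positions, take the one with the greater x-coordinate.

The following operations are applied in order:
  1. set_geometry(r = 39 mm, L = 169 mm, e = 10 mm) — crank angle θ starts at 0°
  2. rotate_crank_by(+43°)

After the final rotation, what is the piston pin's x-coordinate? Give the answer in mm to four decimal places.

set_geometry: r = 39 mm, L = 169 mm, e = 10 mm; θ ← 0°
rotate_crank_by(+43°): θ ← 0° +43° = 43°
crank pin P = (r cos θ, r sin θ) = (28.522794, 26.597936)
h = r sin θ − e = 26.597936 − 10 = 16.597936
x = r cos θ + √(L² − h²) = 28.522794 + √(28561.0 − 275.4915) = 28.522794 + 168.182961 = 196.705756

196.7058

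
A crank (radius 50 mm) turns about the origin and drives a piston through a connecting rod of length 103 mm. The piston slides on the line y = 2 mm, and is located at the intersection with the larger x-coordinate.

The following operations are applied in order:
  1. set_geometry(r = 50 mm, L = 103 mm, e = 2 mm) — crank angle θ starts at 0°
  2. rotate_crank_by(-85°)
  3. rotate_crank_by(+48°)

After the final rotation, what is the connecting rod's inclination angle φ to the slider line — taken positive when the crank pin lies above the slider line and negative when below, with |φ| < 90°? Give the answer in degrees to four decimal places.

-18.1533

set_geometry: r = 50 mm, L = 103 mm, e = 2 mm; θ ← 0°
rotate_crank_by(-85°): θ ← 0° -85° = -85°
rotate_crank_by(+48°): θ ← -85° +48° = -37°
crank pin P = (r cos θ, r sin θ) = (39.931776, -30.090751)
h = r sin θ − e = -30.090751 − 2 = -32.090751
sin φ = h / L = -32.090751 / 103 = -0.31156069
φ = arcsin(-0.31156069) = -18.153310°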